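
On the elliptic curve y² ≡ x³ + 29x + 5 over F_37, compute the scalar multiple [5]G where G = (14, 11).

Double-and-add on 5 = (101)₂. Start with G = (14, 11) for the leading 1-bit.
double: tangent at (14, 11): λ = (3·14² + 29)/(2·11) ≡ 25/22. 22⁻¹ ≡ 32 (mod 37) since 22·32 = 704 ≡ 1, so λ ≡ 25·32 ≡ 23.
  x = λ² - 14 - 14 = 529 - 28 ≡ 20; y = λ·(14 - 20) - 11 ≡ 36. → (20, 36)
double: tangent at (20, 36): λ = (3·20² + 29)/(2·36) ≡ 8/35. 35⁻¹ ≡ 18 (mod 37), so λ ≡ 8·18 ≡ 33.
  x = λ² - 20 - 20 = 1089 - 40 ≡ 13; y = λ·(20 - 13) - 36 ≡ 10. → (13, 10)
add G: (13, 10) + (14, 11). λ = (11 - 10)/(14 - 13) ≡ 1/1 mod 37. 1⁻¹ ≡ 1 (mod 37), so λ ≡ 1.
  x = λ² - 13 - 14 = 1 - 27 ≡ 11; y = λ·(13 - 11) - 10 ≡ 29. → (11, 29)

(11, 29)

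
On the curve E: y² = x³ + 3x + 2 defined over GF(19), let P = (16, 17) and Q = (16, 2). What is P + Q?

O

The two points share x = 16 and their y-coordinates satisfy 17 + 2 ≡ 0 (mod 19), so they are inverses. Their sum is O.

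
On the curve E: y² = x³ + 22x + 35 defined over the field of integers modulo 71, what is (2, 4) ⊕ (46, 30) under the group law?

(10, 30)

(2, 4) + (46, 30). λ = (30 - 4)/(46 - 2) ≡ 26/44 mod 71. 44⁻¹ ≡ 21 (mod 71) since 44·21 = 924 ≡ 1, so λ ≡ 49.
  x = λ² - 2 - 46 = 2401 - 48 ≡ 10; y = λ·(2 - 10) - 4 ≡ 30. → (10, 30)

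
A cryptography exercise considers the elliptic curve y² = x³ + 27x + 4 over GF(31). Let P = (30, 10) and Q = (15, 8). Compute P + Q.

(2, 2)

(30, 10) + (15, 8). λ = (8 - 10)/(15 - 30) ≡ 29/16 mod 31. 16⁻¹ ≡ 2 (mod 31), so λ ≡ 27.
  x = λ² - 30 - 15 = 729 - 45 ≡ 2; y = λ·(30 - 2) - 10 ≡ 2. → (2, 2)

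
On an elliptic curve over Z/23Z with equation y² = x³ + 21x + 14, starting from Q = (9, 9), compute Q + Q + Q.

Repeated addition: build up to 3Q.
2Q: tangent at (9, 9): λ = (3·9² + 21)/(2·9) ≡ 11/18. 18⁻¹ ≡ 9 (mod 23) since 18·9 = 162 ≡ 1, so λ ≡ 11·9 ≡ 7.
  x = λ² - 9 - 9 = 49 - 18 ≡ 8; y = λ·(9 - 8) - 9 ≡ 21. → (8, 21)
3Q: (8, 21) + (9, 9). λ = (9 - 21)/(9 - 8) ≡ 11/1 mod 23. 1⁻¹ ≡ 1 (mod 23) since 1·1 = 1 ≡ 1, so λ ≡ 11.
  x = λ² - 8 - 9 = 121 - 17 ≡ 12; y = λ·(8 - 12) - 21 ≡ 4. → (12, 4)

(12, 4)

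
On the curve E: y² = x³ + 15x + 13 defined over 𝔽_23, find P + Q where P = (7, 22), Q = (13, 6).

(7, 22) + (13, 6). λ = (6 - 22)/(13 - 7) ≡ 7/6 mod 23. 6⁻¹ ≡ 4 (mod 23), so λ ≡ 5.
  x = λ² - 7 - 13 = 25 - 20 ≡ 5; y = λ·(7 - 5) - 22 ≡ 11. → (5, 11)

(5, 11)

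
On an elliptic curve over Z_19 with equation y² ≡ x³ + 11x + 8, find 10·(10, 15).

(6, 9)

Write P = (10, 15).
Repeated addition: build up to 10P.
2P: tangent at (10, 15): λ = (3·10² + 11)/(2·15) ≡ 7/11. 11⁻¹ ≡ 7 (mod 19), so λ ≡ 7·7 ≡ 11.
  x = λ² - 10 - 10 = 121 - 20 ≡ 6; y = λ·(10 - 6) - 15 ≡ 10. → (6, 10)
3P: (6, 10) + (10, 15). λ = (15 - 10)/(10 - 6) ≡ 5/4 mod 19. 4⁻¹ ≡ 5 (mod 19) since 4·5 = 20 ≡ 1, so λ ≡ 6.
  x = λ² - 6 - 10 = 36 - 16 ≡ 1; y = λ·(6 - 1) - 10 ≡ 1. → (1, 1)
4P: (1, 1) + (10, 15). λ = (15 - 1)/(10 - 1) ≡ 14/9 mod 19. 9⁻¹ ≡ 17 (mod 19) since 9·17 = 153 ≡ 1, so λ ≡ 10.
  x = λ² - 1 - 10 = 100 - 11 ≡ 13; y = λ·(1 - 13) - 1 ≡ 12. → (13, 12)
5P: (13, 12) + (10, 15). λ = (15 - 12)/(10 - 13) ≡ 3/16 mod 19. 16⁻¹ ≡ 6 (mod 19) since 16·6 = 96 ≡ 1, so λ ≡ 18.
  x = λ² - 13 - 10 = 324 - 23 ≡ 16; y = λ·(13 - 16) - 12 ≡ 10. → (16, 10)
6P: (16, 10) + (10, 15). λ = (15 - 10)/(10 - 16) ≡ 5/13 mod 19. 13⁻¹ ≡ 3 (mod 19), so λ ≡ 15.
  x = λ² - 16 - 10 = 225 - 26 ≡ 9; y = λ·(16 - 9) - 10 ≡ 0. → (9, 0)
7P: (9, 0) + (10, 15). λ = (15 - 0)/(10 - 9) ≡ 15/1 mod 19. 1⁻¹ ≡ 1 (mod 19), so λ ≡ 15.
  x = λ² - 9 - 10 = 225 - 19 ≡ 16; y = λ·(9 - 16) - 0 ≡ 9. → (16, 9)
8P: (16, 9) + (10, 15). λ = (15 - 9)/(10 - 16) ≡ 6/13 mod 19. 13⁻¹ ≡ 3 (mod 19) since 13·3 = 39 ≡ 1, so λ ≡ 18.
  x = λ² - 16 - 10 = 324 - 26 ≡ 13; y = λ·(16 - 13) - 9 ≡ 7. → (13, 7)
9P: (13, 7) + (10, 15). λ = (15 - 7)/(10 - 13) ≡ 8/16 mod 19. 16⁻¹ ≡ 6 (mod 19), so λ ≡ 10.
  x = λ² - 13 - 10 = 100 - 23 ≡ 1; y = λ·(13 - 1) - 7 ≡ 18. → (1, 18)
10P: (1, 18) + (10, 15). λ = (15 - 18)/(10 - 1) ≡ 16/9 mod 19. 9⁻¹ ≡ 17 (mod 19) since 9·17 = 153 ≡ 1, so λ ≡ 6.
  x = λ² - 1 - 10 = 36 - 11 ≡ 6; y = λ·(1 - 6) - 18 ≡ 9. → (6, 9)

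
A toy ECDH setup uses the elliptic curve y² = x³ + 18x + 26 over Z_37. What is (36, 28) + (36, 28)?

(27, 17)

tangent at (36, 28): λ = (3·36² + 18)/(2·28) ≡ 21/19. 19⁻¹ ≡ 2 (mod 37), so λ ≡ 21·2 ≡ 5.
  x = λ² - 36 - 36 = 25 - 72 ≡ 27; y = λ·(36 - 27) - 28 ≡ 17. → (27, 17)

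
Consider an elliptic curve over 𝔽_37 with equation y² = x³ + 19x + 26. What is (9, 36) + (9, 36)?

tangent at (9, 36): λ = (3·9² + 19)/(2·36) ≡ 3/35. 35⁻¹ ≡ 18 (mod 37) since 35·18 = 630 ≡ 1, so λ ≡ 3·18 ≡ 17.
  x = λ² - 9 - 9 = 289 - 18 ≡ 12; y = λ·(9 - 12) - 36 ≡ 24. → (12, 24)

(12, 24)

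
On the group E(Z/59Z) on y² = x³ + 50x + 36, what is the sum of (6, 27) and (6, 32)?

The two points share x = 6 and their y-coordinates satisfy 27 + 32 ≡ 0 (mod 59), so they are inverses. Their sum is O.

O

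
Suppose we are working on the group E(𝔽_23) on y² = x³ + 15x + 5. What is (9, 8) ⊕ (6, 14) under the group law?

(9, 8) + (6, 14). λ = (14 - 8)/(6 - 9) ≡ 6/20 mod 23. 20⁻¹ ≡ 15 (mod 23) since 20·15 = 300 ≡ 1, so λ ≡ 21.
  x = λ² - 9 - 6 = 441 - 15 ≡ 12; y = λ·(9 - 12) - 8 ≡ 21. → (12, 21)

(12, 21)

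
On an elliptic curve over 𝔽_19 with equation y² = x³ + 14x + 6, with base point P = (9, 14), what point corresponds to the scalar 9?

(11, 16)

Repeated addition: build up to 9P.
2P: tangent at (9, 14): λ = (3·9² + 14)/(2·14) ≡ 10/9. 9⁻¹ ≡ 17 (mod 19) since 9·17 = 153 ≡ 1, so λ ≡ 10·17 ≡ 18.
  x = λ² - 9 - 9 = 324 - 18 ≡ 2; y = λ·(9 - 2) - 14 ≡ 17. → (2, 17)
3P: (2, 17) + (9, 14). λ = (14 - 17)/(9 - 2) ≡ 16/7 mod 19. 7⁻¹ ≡ 11 (mod 19), so λ ≡ 5.
  x = λ² - 2 - 9 = 25 - 11 ≡ 14; y = λ·(2 - 14) - 17 ≡ 18. → (14, 18)
4P: (14, 18) + (9, 14). λ = (14 - 18)/(9 - 14) ≡ 15/14 mod 19. 14⁻¹ ≡ 15 (mod 19) since 14·15 = 210 ≡ 1, so λ ≡ 16.
  x = λ² - 14 - 9 = 256 - 23 ≡ 5; y = λ·(14 - 5) - 18 ≡ 12. → (5, 12)
5P: (5, 12) + (9, 14). λ = (14 - 12)/(9 - 5) ≡ 2/4 mod 19. 4⁻¹ ≡ 5 (mod 19), so λ ≡ 10.
  x = λ² - 5 - 9 = 100 - 14 ≡ 10; y = λ·(5 - 10) - 12 ≡ 14. → (10, 14)
6P: (10, 14) + (9, 14). λ = (14 - 14)/(9 - 10) ≡ 0/18 mod 19. 18⁻¹ ≡ 18 (mod 19), so λ ≡ 0.
  x = λ² - 10 - 9 = 0 - 19 ≡ 0; y = λ·(10 - 0) - 14 ≡ 5. → (0, 5)
7P: (0, 5) + (9, 14). λ = (14 - 5)/(9 - 0) ≡ 9/9 mod 19. 9⁻¹ ≡ 17 (mod 19), so λ ≡ 1.
  x = λ² - 0 - 9 = 1 - 9 ≡ 11; y = λ·(0 - 11) - 5 ≡ 3. → (11, 3)
8P: (11, 3) + (9, 14). λ = (14 - 3)/(9 - 11) ≡ 11/17 mod 19. 17⁻¹ ≡ 9 (mod 19) since 17·9 = 153 ≡ 1, so λ ≡ 4.
  x = λ² - 11 - 9 = 16 - 20 ≡ 15; y = λ·(11 - 15) - 3 ≡ 0. → (15, 0)
9P: (15, 0) + (9, 14). λ = (14 - 0)/(9 - 15) ≡ 14/13 mod 19. 13⁻¹ ≡ 3 (mod 19) since 13·3 = 39 ≡ 1, so λ ≡ 4.
  x = λ² - 15 - 9 = 16 - 24 ≡ 11; y = λ·(15 - 11) - 0 ≡ 16. → (11, 16)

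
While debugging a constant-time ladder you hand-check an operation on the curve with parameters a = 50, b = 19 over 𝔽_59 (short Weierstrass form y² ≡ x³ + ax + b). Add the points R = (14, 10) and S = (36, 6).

(30, 9)

(14, 10) + (36, 6). λ = (6 - 10)/(36 - 14) ≡ 55/22 mod 59. 22⁻¹ ≡ 51 (mod 59) since 22·51 = 1122 ≡ 1, so λ ≡ 32.
  x = λ² - 14 - 36 = 1024 - 50 ≡ 30; y = λ·(14 - 30) - 10 ≡ 9. → (30, 9)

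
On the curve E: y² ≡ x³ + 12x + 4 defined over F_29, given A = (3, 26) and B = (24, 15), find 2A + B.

(27, 1)

First 2A:
Repeated addition: build up to 2A.
2A: tangent at (3, 26): λ = (3·3² + 12)/(2·26) ≡ 10/23. 23⁻¹ ≡ 24 (mod 29), so λ ≡ 10·24 ≡ 8.
  x = λ² - 3 - 3 = 64 - 6 ≡ 0; y = λ·(3 - 0) - 26 ≡ 27. → (0, 27)
2A = (0, 27).
Finally 2A + B:
(0, 27) + (24, 15). λ = (15 - 27)/(24 - 0) ≡ 17/24 mod 29. 24⁻¹ ≡ 23 (mod 29), so λ ≡ 14.
  x = λ² - 0 - 24 = 196 - 24 ≡ 27; y = λ·(0 - 27) - 27 ≡ 1. → (27, 1)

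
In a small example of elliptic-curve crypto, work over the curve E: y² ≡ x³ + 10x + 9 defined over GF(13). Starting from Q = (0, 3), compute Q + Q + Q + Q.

Double-and-add on 4 = (100)₂. Start with Q = (0, 3) for the leading 1-bit.
double: tangent at (0, 3): λ = (3·0² + 10)/(2·3) ≡ 10/6. 6⁻¹ ≡ 11 (mod 13), so λ ≡ 10·11 ≡ 6.
  x = λ² - 0 - 0 = 36 - 0 ≡ 10; y = λ·(0 - 10) - 3 ≡ 2. → (10, 2)
double: tangent at (10, 2): λ = (3·10² + 10)/(2·2) ≡ 11/4. 4⁻¹ ≡ 10 (mod 13) since 4·10 = 40 ≡ 1, so λ ≡ 11·10 ≡ 6.
  x = λ² - 10 - 10 = 36 - 20 ≡ 3; y = λ·(10 - 3) - 2 ≡ 1. → (3, 1)

(3, 1)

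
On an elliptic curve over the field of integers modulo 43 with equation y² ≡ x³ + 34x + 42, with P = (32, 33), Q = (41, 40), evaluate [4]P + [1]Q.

(7, 8)

First 4P:
Repeated addition: build up to 4P.
2P: tangent at (32, 33): λ = (3·32² + 34)/(2·33) ≡ 10/23. 23⁻¹ ≡ 15 (mod 43) since 23·15 = 345 ≡ 1, so λ ≡ 10·15 ≡ 21.
  x = λ² - 32 - 32 = 441 - 64 ≡ 33; y = λ·(32 - 33) - 33 ≡ 32. → (33, 32)
3P: (33, 32) + (32, 33). λ = (33 - 32)/(32 - 33) ≡ 1/42 mod 43. 42⁻¹ ≡ 42 (mod 43) since 42·42 = 1764 ≡ 1, so λ ≡ 42.
  x = λ² - 33 - 32 = 1764 - 65 ≡ 22; y = λ·(33 - 22) - 32 ≡ 0. → (22, 0)
4P: (22, 0) + (32, 33). λ = (33 - 0)/(32 - 22) ≡ 33/10 mod 43. 10⁻¹ ≡ 13 (mod 43), so λ ≡ 42.
  x = λ² - 22 - 32 = 1764 - 54 ≡ 33; y = λ·(22 - 33) - 0 ≡ 11. → (33, 11)
4P = (33, 11).
Finally 4P + Q:
(33, 11) + (41, 40). λ = (40 - 11)/(41 - 33) ≡ 29/8 mod 43. 8⁻¹ ≡ 27 (mod 43), so λ ≡ 9.
  x = λ² - 33 - 41 = 81 - 74 ≡ 7; y = λ·(33 - 7) - 11 ≡ 8. → (7, 8)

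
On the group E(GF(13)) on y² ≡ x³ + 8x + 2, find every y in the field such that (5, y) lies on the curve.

none

x³ + 8x + 2 = 167 ≡ 11 (mod 13).
11 is a non-residue mod 13; no y exists.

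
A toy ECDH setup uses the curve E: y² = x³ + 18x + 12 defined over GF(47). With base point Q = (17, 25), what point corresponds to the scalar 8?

(4, 17)

Repeated addition: build up to 8Q.
2Q: tangent at (17, 25): λ = (3·17² + 18)/(2·25) ≡ 39/3. 3⁻¹ ≡ 16 (mod 47), so λ ≡ 39·16 ≡ 13.
  x = λ² - 17 - 17 = 169 - 34 ≡ 41; y = λ·(17 - 41) - 25 ≡ 39. → (41, 39)
3Q: (41, 39) + (17, 25). λ = (25 - 39)/(17 - 41) ≡ 33/23 mod 47. 23⁻¹ ≡ 45 (mod 47), so λ ≡ 28.
  x = λ² - 41 - 17 = 784 - 58 ≡ 21; y = λ·(41 - 21) - 39 ≡ 4. → (21, 4)
4Q: (21, 4) + (17, 25). λ = (25 - 4)/(17 - 21) ≡ 21/43 mod 47. 43⁻¹ ≡ 35 (mod 47), so λ ≡ 30.
  x = λ² - 21 - 17 = 900 - 38 ≡ 16; y = λ·(21 - 16) - 4 ≡ 5. → (16, 5)
5Q: (16, 5) + (17, 25). λ = (25 - 5)/(17 - 16) ≡ 20/1 mod 47. 1⁻¹ ≡ 1 (mod 47), so λ ≡ 20.
  x = λ² - 16 - 17 = 400 - 33 ≡ 38; y = λ·(16 - 38) - 5 ≡ 25. → (38, 25)
6Q: (38, 25) + (17, 25). λ = (25 - 25)/(17 - 38) ≡ 0/26 mod 47. 26⁻¹ ≡ 38 (mod 47) since 26·38 = 988 ≡ 1, so λ ≡ 0.
  x = λ² - 38 - 17 = 0 - 55 ≡ 39; y = λ·(38 - 39) - 25 ≡ 22. → (39, 22)
7Q: (39, 22) + (17, 25). λ = (25 - 22)/(17 - 39) ≡ 3/25 mod 47. 25⁻¹ ≡ 32 (mod 47), so λ ≡ 2.
  x = λ² - 39 - 17 = 4 - 56 ≡ 42; y = λ·(39 - 42) - 22 ≡ 19. → (42, 19)
8Q: (42, 19) + (17, 25). λ = (25 - 19)/(17 - 42) ≡ 6/22 mod 47. 22⁻¹ ≡ 15 (mod 47), so λ ≡ 43.
  x = λ² - 42 - 17 = 1849 - 59 ≡ 4; y = λ·(42 - 4) - 19 ≡ 17. → (4, 17)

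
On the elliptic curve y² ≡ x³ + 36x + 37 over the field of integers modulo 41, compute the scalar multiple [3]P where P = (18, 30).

Repeated addition: build up to 3P.
2P: tangent at (18, 30): λ = (3·18² + 36)/(2·30) ≡ 24/19. 19⁻¹ ≡ 13 (mod 41), so λ ≡ 24·13 ≡ 25.
  x = λ² - 18 - 18 = 625 - 36 ≡ 15; y = λ·(18 - 15) - 30 ≡ 4. → (15, 4)
3P: (15, 4) + (18, 30). λ = (30 - 4)/(18 - 15) ≡ 26/3 mod 41. 3⁻¹ ≡ 14 (mod 41) since 3·14 = 42 ≡ 1, so λ ≡ 36.
  x = λ² - 15 - 18 = 1296 - 33 ≡ 33; y = λ·(15 - 33) - 4 ≡ 4. → (33, 4)

(33, 4)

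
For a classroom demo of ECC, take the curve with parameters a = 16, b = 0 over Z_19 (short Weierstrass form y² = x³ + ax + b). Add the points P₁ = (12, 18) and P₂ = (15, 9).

(1, 6)

(12, 18) + (15, 9). λ = (9 - 18)/(15 - 12) ≡ 10/3 mod 19. 3⁻¹ ≡ 13 (mod 19), so λ ≡ 16.
  x = λ² - 12 - 15 = 256 - 27 ≡ 1; y = λ·(12 - 1) - 18 ≡ 6. → (1, 6)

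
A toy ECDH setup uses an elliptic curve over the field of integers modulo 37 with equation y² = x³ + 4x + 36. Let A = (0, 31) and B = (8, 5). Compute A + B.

(28, 23)

(0, 31) + (8, 5). λ = (5 - 31)/(8 - 0) ≡ 11/8 mod 37. 8⁻¹ ≡ 14 (mod 37), so λ ≡ 6.
  x = λ² - 0 - 8 = 36 - 8 ≡ 28; y = λ·(0 - 28) - 31 ≡ 23. → (28, 23)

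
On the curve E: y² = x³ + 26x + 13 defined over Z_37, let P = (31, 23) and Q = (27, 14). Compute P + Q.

(31, 23) + (27, 14). λ = (14 - 23)/(27 - 31) ≡ 28/33 mod 37. 33⁻¹ ≡ 9 (mod 37) since 33·9 = 297 ≡ 1, so λ ≡ 30.
  x = λ² - 31 - 27 = 900 - 58 ≡ 28; y = λ·(31 - 28) - 23 ≡ 30. → (28, 30)

(28, 30)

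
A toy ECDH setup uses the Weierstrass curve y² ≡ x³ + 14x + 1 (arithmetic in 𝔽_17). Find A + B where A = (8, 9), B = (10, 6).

(8, 9) + (10, 6). λ = (6 - 9)/(10 - 8) ≡ 14/2 mod 17. 2⁻¹ ≡ 9 (mod 17) since 2·9 = 18 ≡ 1, so λ ≡ 7.
  x = λ² - 8 - 10 = 49 - 18 ≡ 14; y = λ·(8 - 14) - 9 ≡ 0. → (14, 0)

(14, 0)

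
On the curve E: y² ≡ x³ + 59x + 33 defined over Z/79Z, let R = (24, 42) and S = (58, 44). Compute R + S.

(35, 41)

(24, 42) + (58, 44). λ = (44 - 42)/(58 - 24) ≡ 2/34 mod 79. 34⁻¹ ≡ 7 (mod 79) since 34·7 = 238 ≡ 1, so λ ≡ 14.
  x = λ² - 24 - 58 = 196 - 82 ≡ 35; y = λ·(24 - 35) - 42 ≡ 41. → (35, 41)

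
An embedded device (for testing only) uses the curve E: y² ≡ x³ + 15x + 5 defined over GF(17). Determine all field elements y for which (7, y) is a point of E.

none

x³ + 15x + 5 = 453 ≡ 11 (mod 17).
11 is a non-residue mod 17; no y exists.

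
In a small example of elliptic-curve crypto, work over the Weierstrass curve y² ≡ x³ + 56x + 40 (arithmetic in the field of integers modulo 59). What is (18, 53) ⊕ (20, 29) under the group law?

(47, 0)

(18, 53) + (20, 29). λ = (29 - 53)/(20 - 18) ≡ 35/2 mod 59. 2⁻¹ ≡ 30 (mod 59), so λ ≡ 47.
  x = λ² - 18 - 20 = 2209 - 38 ≡ 47; y = λ·(18 - 47) - 53 ≡ 0. → (47, 0)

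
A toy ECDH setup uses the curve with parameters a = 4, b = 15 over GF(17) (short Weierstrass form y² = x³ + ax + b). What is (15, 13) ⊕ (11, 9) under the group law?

(15, 13) + (11, 9). λ = (9 - 13)/(11 - 15) ≡ 13/13 mod 17. 13⁻¹ ≡ 4 (mod 17) since 13·4 = 52 ≡ 1, so λ ≡ 1.
  x = λ² - 15 - 11 = 1 - 26 ≡ 9; y = λ·(15 - 9) - 13 ≡ 10. → (9, 10)

(9, 10)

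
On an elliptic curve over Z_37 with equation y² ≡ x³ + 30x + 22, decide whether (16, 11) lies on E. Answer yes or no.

y² = 11² ≡ 10; x³ + 30x + 22 = 4598 ≡ 10 (mod 37). 10 = 10.

yes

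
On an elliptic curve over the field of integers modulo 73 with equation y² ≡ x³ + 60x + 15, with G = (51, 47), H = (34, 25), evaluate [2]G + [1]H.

(66, 36)

First 2G:
Repeated addition: build up to 2G.
2G: tangent at (51, 47): λ = (3·51² + 60)/(2·47) ≡ 52/21. 21⁻¹ ≡ 7 (mod 73), so λ ≡ 52·7 ≡ 72.
  x = λ² - 51 - 51 = 5184 - 102 ≡ 45; y = λ·(51 - 45) - 47 ≡ 20. → (45, 20)
2G = (45, 20).
Finally 2G + H:
(45, 20) + (34, 25). λ = (25 - 20)/(34 - 45) ≡ 5/62 mod 73. 62⁻¹ ≡ 53 (mod 73), so λ ≡ 46.
  x = λ² - 45 - 34 = 2116 - 79 ≡ 66; y = λ·(45 - 66) - 20 ≡ 36. → (66, 36)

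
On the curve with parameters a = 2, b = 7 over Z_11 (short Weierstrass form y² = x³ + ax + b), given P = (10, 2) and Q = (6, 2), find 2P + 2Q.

First 2P:
Repeated addition: build up to 2P.
2P: tangent at (10, 2): λ = (3·10² + 2)/(2·2) ≡ 5/4. 4⁻¹ ≡ 3 (mod 11), so λ ≡ 5·3 ≡ 4.
  x = λ² - 10 - 10 = 16 - 20 ≡ 7; y = λ·(10 - 7) - 2 ≡ 10. → (7, 10)
2P = (7, 10).
Next 2Q:
Repeated addition: build up to 2Q.
2Q: tangent at (6, 2): λ = (3·6² + 2)/(2·2) ≡ 0/4. 4⁻¹ ≡ 3 (mod 11) since 4·3 = 12 ≡ 1, so λ ≡ 0·3 ≡ 0.
  x = λ² - 6 - 6 = 0 - 12 ≡ 10; y = λ·(6 - 10) - 2 ≡ 9. → (10, 9)
2Q = (10, 9).
Finally 2P + 2Q:
(7, 10) + (10, 9). λ = (9 - 10)/(10 - 7) ≡ 10/3 mod 11. 3⁻¹ ≡ 4 (mod 11) since 3·4 = 12 ≡ 1, so λ ≡ 7.
  x = λ² - 7 - 10 = 49 - 17 ≡ 10; y = λ·(7 - 10) - 10 ≡ 2. → (10, 2)

(10, 2)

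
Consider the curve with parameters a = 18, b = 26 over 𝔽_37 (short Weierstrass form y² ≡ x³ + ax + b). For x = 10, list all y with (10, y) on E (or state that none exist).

none

x³ + 18x + 26 = 1206 ≡ 22 (mod 37).
22 is a non-residue mod 37; no y exists.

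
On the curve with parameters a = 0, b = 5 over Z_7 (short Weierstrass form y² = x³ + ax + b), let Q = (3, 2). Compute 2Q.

tangent at (3, 2): λ = (3·3² + 0)/(2·2) ≡ 6/4. 4⁻¹ ≡ 2 (mod 7), so λ ≡ 6·2 ≡ 5.
  x = λ² - 3 - 3 = 25 - 6 ≡ 5; y = λ·(3 - 5) - 2 ≡ 2. → (5, 2)

(5, 2)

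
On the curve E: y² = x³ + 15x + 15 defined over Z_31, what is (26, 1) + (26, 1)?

(20, 21)

tangent at (26, 1): λ = (3·26² + 15)/(2·1) ≡ 28/2. 2⁻¹ ≡ 16 (mod 31), so λ ≡ 28·16 ≡ 14.
  x = λ² - 26 - 26 = 196 - 52 ≡ 20; y = λ·(26 - 20) - 1 ≡ 21. → (20, 21)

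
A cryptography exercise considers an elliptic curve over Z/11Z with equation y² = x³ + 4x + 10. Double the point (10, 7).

(5, 1)

tangent at (10, 7): λ = (3·10² + 4)/(2·7) ≡ 7/3. 3⁻¹ ≡ 4 (mod 11), so λ ≡ 7·4 ≡ 6.
  x = λ² - 10 - 10 = 36 - 20 ≡ 5; y = λ·(10 - 5) - 7 ≡ 1. → (5, 1)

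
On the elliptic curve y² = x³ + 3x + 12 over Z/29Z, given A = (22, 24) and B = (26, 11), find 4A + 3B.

(1, 25)

First 4A:
Repeated addition: build up to 4A.
2A: tangent at (22, 24): λ = (3·22² + 3)/(2·24) ≡ 5/19. 19⁻¹ ≡ 26 (mod 29), so λ ≡ 5·26 ≡ 14.
  x = λ² - 22 - 22 = 196 - 44 ≡ 7; y = λ·(22 - 7) - 24 ≡ 12. → (7, 12)
3A: (7, 12) + (22, 24). λ = (24 - 12)/(22 - 7) ≡ 12/15 mod 29. 15⁻¹ ≡ 2 (mod 29), so λ ≡ 24.
  x = λ² - 7 - 22 = 576 - 29 ≡ 25; y = λ·(7 - 25) - 12 ≡ 20. → (25, 20)
4A: (25, 20) + (22, 24). λ = (24 - 20)/(22 - 25) ≡ 4/26 mod 29. 26⁻¹ ≡ 19 (mod 29), so λ ≡ 18.
  x = λ² - 25 - 22 = 324 - 47 ≡ 16; y = λ·(25 - 16) - 20 ≡ 26. → (16, 26)
4A = (16, 26).
Next 3B:
Repeated addition: build up to 3B.
2B: tangent at (26, 11): λ = (3·26² + 3)/(2·11) ≡ 1/22. 22⁻¹ ≡ 4 (mod 29), so λ ≡ 1·4 ≡ 4.
  x = λ² - 26 - 26 = 16 - 52 ≡ 22; y = λ·(26 - 22) - 11 ≡ 5. → (22, 5)
3B: (22, 5) + (26, 11). λ = (11 - 5)/(26 - 22) ≡ 6/4 mod 29. 4⁻¹ ≡ 22 (mod 29) since 4·22 = 88 ≡ 1, so λ ≡ 16.
  x = λ² - 22 - 26 = 256 - 48 ≡ 5; y = λ·(22 - 5) - 5 ≡ 6. → (5, 6)
3B = (5, 6).
Finally 4A + 3B:
(16, 26) + (5, 6). λ = (6 - 26)/(5 - 16) ≡ 9/18 mod 29. 18⁻¹ ≡ 21 (mod 29), so λ ≡ 15.
  x = λ² - 16 - 5 = 225 - 21 ≡ 1; y = λ·(16 - 1) - 26 ≡ 25. → (1, 25)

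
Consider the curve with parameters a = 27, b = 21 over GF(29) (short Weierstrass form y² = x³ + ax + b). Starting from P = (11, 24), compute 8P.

Repeated addition: build up to 8P.
2P: tangent at (11, 24): λ = (3·11² + 27)/(2·24) ≡ 13/19. 19⁻¹ ≡ 26 (mod 29), so λ ≡ 13·26 ≡ 19.
  x = λ² - 11 - 11 = 361 - 22 ≡ 20; y = λ·(11 - 20) - 24 ≡ 8. → (20, 8)
3P: (20, 8) + (11, 24). λ = (24 - 8)/(11 - 20) ≡ 16/20 mod 29. 20⁻¹ ≡ 16 (mod 29) since 20·16 = 320 ≡ 1, so λ ≡ 24.
  x = λ² - 20 - 11 = 576 - 31 ≡ 23; y = λ·(20 - 23) - 8 ≡ 7. → (23, 7)
4P: (23, 7) + (11, 24). λ = (24 - 7)/(11 - 23) ≡ 17/17 mod 29. 17⁻¹ ≡ 12 (mod 29), so λ ≡ 1.
  x = λ² - 23 - 11 = 1 - 34 ≡ 25; y = λ·(23 - 25) - 7 ≡ 20. → (25, 20)
5P: (25, 20) + (11, 24). λ = (24 - 20)/(11 - 25) ≡ 4/15 mod 29. 15⁻¹ ≡ 2 (mod 29), so λ ≡ 8.
  x = λ² - 25 - 11 = 64 - 36 ≡ 28; y = λ·(25 - 28) - 20 ≡ 14. → (28, 14)
6P: (28, 14) + (11, 24). λ = (24 - 14)/(11 - 28) ≡ 10/12 mod 29. 12⁻¹ ≡ 17 (mod 29), so λ ≡ 25.
  x = λ² - 28 - 11 = 625 - 39 ≡ 6; y = λ·(28 - 6) - 14 ≡ 14. → (6, 14)
7P: (6, 14) + (11, 24). λ = (24 - 14)/(11 - 6) ≡ 10/5 mod 29. 5⁻¹ ≡ 6 (mod 29), so λ ≡ 2.
  x = λ² - 6 - 11 = 4 - 17 ≡ 16; y = λ·(6 - 16) - 14 ≡ 24. → (16, 24)
8P: (16, 24) + (11, 24). λ = (24 - 24)/(11 - 16) ≡ 0/24 mod 29. 24⁻¹ ≡ 23 (mod 29), so λ ≡ 0.
  x = λ² - 16 - 11 = 0 - 27 ≡ 2; y = λ·(16 - 2) - 24 ≡ 5. → (2, 5)

(2, 5)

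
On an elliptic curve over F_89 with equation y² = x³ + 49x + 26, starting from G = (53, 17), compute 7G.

(63, 20)

Double-and-add on 7 = (111)₂. Start with G = (53, 17) for the leading 1-bit.
double: tangent at (53, 17): λ = (3·53² + 49)/(2·17) ≡ 21/34. 34⁻¹ ≡ 55 (mod 89) since 34·55 = 1870 ≡ 1, so λ ≡ 21·55 ≡ 87.
  x = λ² - 53 - 53 = 7569 - 106 ≡ 76; y = λ·(53 - 76) - 17 ≡ 29. → (76, 29)
add G: (76, 29) + (53, 17). λ = (17 - 29)/(53 - 76) ≡ 77/66 mod 89. 66⁻¹ ≡ 58 (mod 89), so λ ≡ 16.
  x = λ² - 76 - 53 = 256 - 129 ≡ 38; y = λ·(76 - 38) - 29 ≡ 45. → (38, 45)
double: tangent at (38, 45): λ = (3·38² + 49)/(2·45) ≡ 20/1. 1⁻¹ ≡ 1 (mod 89) since 1·1 = 1 ≡ 1, so λ ≡ 20·1 ≡ 20.
  x = λ² - 38 - 38 = 400 - 76 ≡ 57; y = λ·(38 - 57) - 45 ≡ 20. → (57, 20)
add G: (57, 20) + (53, 17). λ = (17 - 20)/(53 - 57) ≡ 86/85 mod 89. 85⁻¹ ≡ 22 (mod 89), so λ ≡ 23.
  x = λ² - 57 - 53 = 529 - 110 ≡ 63; y = λ·(57 - 63) - 20 ≡ 20. → (63, 20)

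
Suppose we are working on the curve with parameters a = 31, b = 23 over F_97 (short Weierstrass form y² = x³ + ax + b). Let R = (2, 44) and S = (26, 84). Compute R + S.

(2, 44) + (26, 84). λ = (84 - 44)/(26 - 2) ≡ 40/24 mod 97. 24⁻¹ ≡ 93 (mod 97) since 24·93 = 2232 ≡ 1, so λ ≡ 34.
  x = λ² - 2 - 26 = 1156 - 28 ≡ 61; y = λ·(2 - 61) - 44 ≡ 84. → (61, 84)

(61, 84)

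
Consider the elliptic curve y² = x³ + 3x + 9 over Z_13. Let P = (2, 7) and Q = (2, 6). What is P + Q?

O

The two points share x = 2 and their y-coordinates satisfy 7 + 6 ≡ 0 (mod 13), so they are inverses. Their sum is ∞.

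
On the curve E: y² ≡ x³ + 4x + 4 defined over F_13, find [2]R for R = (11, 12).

tangent at (11, 12): λ = (3·11² + 4)/(2·12) ≡ 3/11. 11⁻¹ ≡ 6 (mod 13) since 11·6 = 66 ≡ 1, so λ ≡ 3·6 ≡ 5.
  x = λ² - 11 - 11 = 25 - 22 ≡ 3; y = λ·(11 - 3) - 12 ≡ 2. → (3, 2)

(3, 2)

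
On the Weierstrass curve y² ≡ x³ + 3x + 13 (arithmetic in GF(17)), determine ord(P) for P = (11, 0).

2

2P: (11, 0) + (11, 0): same x and y₁ ≡ -y₂, so the sum is ∞.
2P = ∞, so the order is 2.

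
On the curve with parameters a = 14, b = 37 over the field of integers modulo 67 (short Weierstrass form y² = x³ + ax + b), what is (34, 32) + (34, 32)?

(59, 63)

tangent at (34, 32): λ = (3·34² + 14)/(2·32) ≡ 65/64. 64⁻¹ ≡ 22 (mod 67) since 64·22 = 1408 ≡ 1, so λ ≡ 65·22 ≡ 23.
  x = λ² - 34 - 34 = 529 - 68 ≡ 59; y = λ·(34 - 59) - 32 ≡ 63. → (59, 63)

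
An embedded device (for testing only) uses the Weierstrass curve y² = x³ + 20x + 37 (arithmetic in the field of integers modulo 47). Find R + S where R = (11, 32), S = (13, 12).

(11, 32) + (13, 12). λ = (12 - 32)/(13 - 11) ≡ 27/2 mod 47. 2⁻¹ ≡ 24 (mod 47), so λ ≡ 37.
  x = λ² - 11 - 13 = 1369 - 24 ≡ 29; y = λ·(11 - 29) - 32 ≡ 7. → (29, 7)

(29, 7)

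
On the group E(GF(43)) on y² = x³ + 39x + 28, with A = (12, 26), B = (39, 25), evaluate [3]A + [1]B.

First 3A:
Repeated addition: build up to 3A.
2A: tangent at (12, 26): λ = (3·12² + 39)/(2·26) ≡ 41/9. 9⁻¹ ≡ 24 (mod 43), so λ ≡ 41·24 ≡ 38.
  x = λ² - 12 - 12 = 1444 - 24 ≡ 1; y = λ·(12 - 1) - 26 ≡ 5. → (1, 5)
3A: (1, 5) + (12, 26). λ = (26 - 5)/(12 - 1) ≡ 21/11 mod 43. 11⁻¹ ≡ 4 (mod 43) since 11·4 = 44 ≡ 1, so λ ≡ 41.
  x = λ² - 1 - 12 = 1681 - 13 ≡ 34; y = λ·(1 - 34) - 5 ≡ 18. → (34, 18)
3A = (34, 18).
Finally 3A + B:
(34, 18) + (39, 25). λ = (25 - 18)/(39 - 34) ≡ 7/5 mod 43. 5⁻¹ ≡ 26 (mod 43) since 5·26 = 130 ≡ 1, so λ ≡ 10.
  x = λ² - 34 - 39 = 100 - 73 ≡ 27; y = λ·(34 - 27) - 18 ≡ 9. → (27, 9)

(27, 9)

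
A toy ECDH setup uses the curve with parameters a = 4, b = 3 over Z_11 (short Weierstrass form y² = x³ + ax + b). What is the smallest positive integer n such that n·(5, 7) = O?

2P: tangent at (5, 7): λ = (3·5² + 4)/(2·7) ≡ 2/3. 3⁻¹ ≡ 4 (mod 11) since 3·4 = 12 ≡ 1, so λ ≡ 2·4 ≡ 8.
  x = λ² - 5 - 5 = 64 - 10 ≡ 10; y = λ·(5 - 10) - 7 ≡ 8. → (10, 8)
3P: (10, 8) + (5, 7). λ = (7 - 8)/(5 - 10) ≡ 10/6 mod 11. 6⁻¹ ≡ 2 (mod 11), so λ ≡ 9.
  x = λ² - 10 - 5 = 81 - 15 ≡ 0; y = λ·(10 - 0) - 8 ≡ 5. → (0, 5)
4P: (0, 5) + (5, 7). λ = (7 - 5)/(5 - 0) ≡ 2/5 mod 11. 5⁻¹ ≡ 9 (mod 11) since 5·9 = 45 ≡ 1, so λ ≡ 7.
  x = λ² - 0 - 5 = 49 - 5 ≡ 0; y = λ·(0 - 0) - 5 ≡ 6. → (0, 6)
5P: (0, 6) + (5, 7). λ = (7 - 6)/(5 - 0) ≡ 1/5 mod 11. 5⁻¹ ≡ 9 (mod 11), so λ ≡ 9.
  x = λ² - 0 - 5 = 81 - 5 ≡ 10; y = λ·(0 - 10) - 6 ≡ 3. → (10, 3)
6P: (10, 3) + (5, 7). λ = (7 - 3)/(5 - 10) ≡ 4/6 mod 11. 6⁻¹ ≡ 2 (mod 11) since 6·2 = 12 ≡ 1, so λ ≡ 8.
  x = λ² - 10 - 5 = 64 - 15 ≡ 5; y = λ·(10 - 5) - 3 ≡ 4. → (5, 4)
7P: (5, 4) + (5, 7): same x and y₁ ≡ -y₂, so the sum is O.
7P = O, so the order is 7.

7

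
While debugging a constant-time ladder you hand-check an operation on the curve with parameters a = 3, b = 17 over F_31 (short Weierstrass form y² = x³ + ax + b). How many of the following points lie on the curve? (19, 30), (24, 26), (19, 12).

2

(19, 30): 30² ≡ 1, rhs ≡ 20 → off.
(24, 26): 26² ≡ 25, rhs ≡ 25 → on.
(19, 12): 12² ≡ 20, rhs ≡ 20 → on.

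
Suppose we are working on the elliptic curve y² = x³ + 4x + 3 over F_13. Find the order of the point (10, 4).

8

2P: tangent at (10, 4): λ = (3·10² + 4)/(2·4) ≡ 5/8. 8⁻¹ ≡ 5 (mod 13) since 8·5 = 40 ≡ 1, so λ ≡ 5·5 ≡ 12.
  x = λ² - 10 - 10 = 144 - 20 ≡ 7; y = λ·(10 - 7) - 4 ≡ 6. → (7, 6)
3P: (7, 6) + (10, 4). λ = (4 - 6)/(10 - 7) ≡ 11/3 mod 13. 3⁻¹ ≡ 9 (mod 13), so λ ≡ 8.
  x = λ² - 7 - 10 = 64 - 17 ≡ 8; y = λ·(7 - 8) - 6 ≡ 12. → (8, 12)
4P: (8, 12) + (10, 4). λ = (4 - 12)/(10 - 8) ≡ 5/2 mod 13. 2⁻¹ ≡ 7 (mod 13) since 2·7 = 14 ≡ 1, so λ ≡ 9.
  x = λ² - 8 - 10 = 81 - 18 ≡ 11; y = λ·(8 - 11) - 12 ≡ 0. → (11, 0)
5P: (11, 0) + (10, 4). λ = (4 - 0)/(10 - 11) ≡ 4/12 mod 13. 12⁻¹ ≡ 12 (mod 13) since 12·12 = 144 ≡ 1, so λ ≡ 9.
  x = λ² - 11 - 10 = 81 - 21 ≡ 8; y = λ·(11 - 8) - 0 ≡ 1. → (8, 1)
6P: (8, 1) + (10, 4). λ = (4 - 1)/(10 - 8) ≡ 3/2 mod 13. 2⁻¹ ≡ 7 (mod 13) since 2·7 = 14 ≡ 1, so λ ≡ 8.
  x = λ² - 8 - 10 = 64 - 18 ≡ 7; y = λ·(8 - 7) - 1 ≡ 7. → (7, 7)
7P: (7, 7) + (10, 4). λ = (4 - 7)/(10 - 7) ≡ 10/3 mod 13. 3⁻¹ ≡ 9 (mod 13), so λ ≡ 12.
  x = λ² - 7 - 10 = 144 - 17 ≡ 10; y = λ·(7 - 10) - 7 ≡ 9. → (10, 9)
8P: (10, 9) + (10, 4): same x and y₁ ≡ -y₂, so the sum is 𝒪.
8P = 𝒪, so the order is 8.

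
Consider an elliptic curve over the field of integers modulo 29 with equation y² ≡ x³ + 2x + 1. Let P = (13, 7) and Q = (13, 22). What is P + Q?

The two points share x = 13 and their y-coordinates satisfy 7 + 22 ≡ 0 (mod 29), so they are inverses. Their sum is 𝒪.

O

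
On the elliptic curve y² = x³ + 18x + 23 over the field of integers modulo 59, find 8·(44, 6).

Write Q = (44, 6).
Repeated addition: build up to 8Q.
2Q: tangent at (44, 6): λ = (3·44² + 18)/(2·6) ≡ 44/12. 12⁻¹ ≡ 5 (mod 59), so λ ≡ 44·5 ≡ 43.
  x = λ² - 44 - 44 = 1849 - 88 ≡ 50; y = λ·(44 - 50) - 6 ≡ 31. → (50, 31)
3Q: (50, 31) + (44, 6). λ = (6 - 31)/(44 - 50) ≡ 34/53 mod 59. 53⁻¹ ≡ 49 (mod 59), so λ ≡ 14.
  x = λ² - 50 - 44 = 196 - 94 ≡ 43; y = λ·(50 - 43) - 31 ≡ 8. → (43, 8)
4Q: (43, 8) + (44, 6). λ = (6 - 8)/(44 - 43) ≡ 57/1 mod 59. 1⁻¹ ≡ 1 (mod 59), so λ ≡ 57.
  x = λ² - 43 - 44 = 3249 - 87 ≡ 35; y = λ·(43 - 35) - 8 ≡ 35. → (35, 35)
5Q: (35, 35) + (44, 6). λ = (6 - 35)/(44 - 35) ≡ 30/9 mod 59. 9⁻¹ ≡ 46 (mod 59), so λ ≡ 23.
  x = λ² - 35 - 44 = 529 - 79 ≡ 37; y = λ·(35 - 37) - 35 ≡ 37. → (37, 37)
6Q: (37, 37) + (44, 6). λ = (6 - 37)/(44 - 37) ≡ 28/7 mod 59. 7⁻¹ ≡ 17 (mod 59) since 7·17 = 119 ≡ 1, so λ ≡ 4.
  x = λ² - 37 - 44 = 16 - 81 ≡ 53; y = λ·(37 - 53) - 37 ≡ 17. → (53, 17)
7Q: (53, 17) + (44, 6). λ = (6 - 17)/(44 - 53) ≡ 48/50 mod 59. 50⁻¹ ≡ 13 (mod 59) since 50·13 = 650 ≡ 1, so λ ≡ 34.
  x = λ² - 53 - 44 = 1156 - 97 ≡ 56; y = λ·(53 - 56) - 17 ≡ 58. → (56, 58)
8Q: (56, 58) + (44, 6). λ = (6 - 58)/(44 - 56) ≡ 7/47 mod 59. 47⁻¹ ≡ 54 (mod 59), so λ ≡ 24.
  x = λ² - 56 - 44 = 576 - 100 ≡ 4; y = λ·(56 - 4) - 58 ≡ 10. → (4, 10)

(4, 10)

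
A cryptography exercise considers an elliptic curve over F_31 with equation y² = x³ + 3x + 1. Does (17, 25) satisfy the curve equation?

yes

y² = 25² ≡ 5; x³ + 3x + 1 = 4965 ≡ 5 (mod 31). 5 = 5.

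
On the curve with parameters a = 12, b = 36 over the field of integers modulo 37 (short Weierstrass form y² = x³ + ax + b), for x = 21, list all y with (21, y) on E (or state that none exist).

15, 22

x³ + 12x + 36 = 9549 ≡ 3 (mod 37).
Square roots of 3 mod 37: 15 and 22 (since 15² = 225 ≡ 3).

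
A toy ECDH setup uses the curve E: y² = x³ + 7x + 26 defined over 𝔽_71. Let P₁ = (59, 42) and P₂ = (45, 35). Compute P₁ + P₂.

(56, 66)

(59, 42) + (45, 35). λ = (35 - 42)/(45 - 59) ≡ 64/57 mod 71. 57⁻¹ ≡ 5 (mod 71) since 57·5 = 285 ≡ 1, so λ ≡ 36.
  x = λ² - 59 - 45 = 1296 - 104 ≡ 56; y = λ·(59 - 56) - 42 ≡ 66. → (56, 66)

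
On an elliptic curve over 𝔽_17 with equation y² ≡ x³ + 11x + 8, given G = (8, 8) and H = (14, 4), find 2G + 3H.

(14, 4)

First 2G:
Repeated addition: build up to 2G.
2G: tangent at (8, 8): λ = (3·8² + 11)/(2·8) ≡ 16/16. 16⁻¹ ≡ 16 (mod 17), so λ ≡ 16·16 ≡ 1.
  x = λ² - 8 - 8 = 1 - 16 ≡ 2; y = λ·(8 - 2) - 8 ≡ 15. → (2, 15)
2G = (2, 15).
Next 3H:
Repeated addition: build up to 3H.
2H: tangent at (14, 4): λ = (3·14² + 11)/(2·4) ≡ 4/8. 8⁻¹ ≡ 15 (mod 17), so λ ≡ 4·15 ≡ 9.
  x = λ² - 14 - 14 = 81 - 28 ≡ 2; y = λ·(14 - 2) - 4 ≡ 2. → (2, 2)
3H: (2, 2) + (14, 4). λ = (4 - 2)/(14 - 2) ≡ 2/12 mod 17. 12⁻¹ ≡ 10 (mod 17), so λ ≡ 3.
  x = λ² - 2 - 14 = 9 - 16 ≡ 10; y = λ·(2 - 10) - 2 ≡ 8. → (10, 8)
3H = (10, 8).
Finally 2G + 3H:
(2, 15) + (10, 8). λ = (8 - 15)/(10 - 2) ≡ 10/8 mod 17. 8⁻¹ ≡ 15 (mod 17), so λ ≡ 14.
  x = λ² - 2 - 10 = 196 - 12 ≡ 14; y = λ·(2 - 14) - 15 ≡ 4. → (14, 4)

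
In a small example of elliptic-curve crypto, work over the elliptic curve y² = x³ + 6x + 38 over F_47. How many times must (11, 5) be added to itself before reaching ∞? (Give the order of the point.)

2P: tangent at (11, 5): λ = (3·11² + 6)/(2·5) ≡ 40/10. 10⁻¹ ≡ 33 (mod 47), so λ ≡ 40·33 ≡ 4.
  x = λ² - 11 - 11 = 16 - 22 ≡ 41; y = λ·(11 - 41) - 5 ≡ 16. → (41, 16)
3P: (41, 16) + (11, 5). λ = (5 - 16)/(11 - 41) ≡ 36/17 mod 47. 17⁻¹ ≡ 36 (mod 47), so λ ≡ 27.
  x = λ² - 41 - 11 = 729 - 52 ≡ 19; y = λ·(41 - 19) - 16 ≡ 14. → (19, 14)
4P: (19, 14) + (11, 5). λ = (5 - 14)/(11 - 19) ≡ 38/39 mod 47. 39⁻¹ ≡ 41 (mod 47), so λ ≡ 7.
  x = λ² - 19 - 11 = 49 - 30 ≡ 19; y = λ·(19 - 19) - 14 ≡ 33. → (19, 33)
5P: (19, 33) + (11, 5). λ = (5 - 33)/(11 - 19) ≡ 19/39 mod 47. 39⁻¹ ≡ 41 (mod 47) since 39·41 = 1599 ≡ 1, so λ ≡ 27.
  x = λ² - 19 - 11 = 729 - 30 ≡ 41; y = λ·(19 - 41) - 33 ≡ 31. → (41, 31)
6P: (41, 31) + (11, 5). λ = (5 - 31)/(11 - 41) ≡ 21/17 mod 47. 17⁻¹ ≡ 36 (mod 47), so λ ≡ 4.
  x = λ² - 41 - 11 = 16 - 52 ≡ 11; y = λ·(41 - 11) - 31 ≡ 42. → (11, 42)
7P: (11, 42) + (11, 5): same x and y₁ ≡ -y₂, so the sum is ∞.
7P = ∞, so the order is 7.

7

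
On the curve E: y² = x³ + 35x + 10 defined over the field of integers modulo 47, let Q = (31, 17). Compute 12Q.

(46, 16)

Double-and-add on 12 = (1100)₂. Start with Q = (31, 17) for the leading 1-bit.
double: tangent at (31, 17): λ = (3·31² + 35)/(2·17) ≡ 4/34. 34⁻¹ ≡ 18 (mod 47) since 34·18 = 612 ≡ 1, so λ ≡ 4·18 ≡ 25.
  x = λ² - 31 - 31 = 625 - 62 ≡ 46; y = λ·(31 - 46) - 17 ≡ 31. → (46, 31)
add Q: (46, 31) + (31, 17). λ = (17 - 31)/(31 - 46) ≡ 33/32 mod 47. 32⁻¹ ≡ 25 (mod 47), so λ ≡ 26.
  x = λ² - 46 - 31 = 676 - 77 ≡ 35; y = λ·(46 - 35) - 31 ≡ 20. → (35, 20)
double: tangent at (35, 20): λ = (3·35² + 35)/(2·20) ≡ 44/40. 40⁻¹ ≡ 20 (mod 47), so λ ≡ 44·20 ≡ 34.
  x = λ² - 35 - 35 = 1156 - 70 ≡ 5; y = λ·(35 - 5) - 20 ≡ 13. → (5, 13)
double: tangent at (5, 13): λ = (3·5² + 35)/(2·13) ≡ 16/26. 26⁻¹ ≡ 38 (mod 47), so λ ≡ 16·38 ≡ 44.
  x = λ² - 5 - 5 = 1936 - 10 ≡ 46; y = λ·(5 - 46) - 13 ≡ 16. → (46, 16)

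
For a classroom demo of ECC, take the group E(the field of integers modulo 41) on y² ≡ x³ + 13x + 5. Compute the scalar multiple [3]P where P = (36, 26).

Repeated addition: build up to 3P.
2P: tangent at (36, 26): λ = (3·36² + 13)/(2·26) ≡ 6/11. 11⁻¹ ≡ 15 (mod 41), so λ ≡ 6·15 ≡ 8.
  x = λ² - 36 - 36 = 64 - 72 ≡ 33; y = λ·(36 - 33) - 26 ≡ 39. → (33, 39)
3P: (33, 39) + (36, 26). λ = (26 - 39)/(36 - 33) ≡ 28/3 mod 41. 3⁻¹ ≡ 14 (mod 41), so λ ≡ 23.
  x = λ² - 33 - 36 = 529 - 69 ≡ 9; y = λ·(33 - 9) - 39 ≡ 21. → (9, 21)

(9, 21)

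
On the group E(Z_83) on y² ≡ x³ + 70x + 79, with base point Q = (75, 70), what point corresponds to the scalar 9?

Double-and-add on 9 = (1001)₂. Start with Q = (75, 70) for the leading 1-bit.
double: tangent at (75, 70): λ = (3·75² + 70)/(2·70) ≡ 13/57. 57⁻¹ ≡ 67 (mod 83), so λ ≡ 13·67 ≡ 41.
  x = λ² - 75 - 75 = 1681 - 150 ≡ 37; y = λ·(75 - 37) - 70 ≡ 77. → (37, 77)
double: tangent at (37, 77): λ = (3·37² + 70)/(2·77) ≡ 27/71. 71⁻¹ ≡ 76 (mod 83) since 71·76 = 5396 ≡ 1, so λ ≡ 27·76 ≡ 60.
  x = λ² - 37 - 37 = 3600 - 74 ≡ 40; y = λ·(37 - 40) - 77 ≡ 75. → (40, 75)
double: tangent at (40, 75): λ = (3·40² + 70)/(2·75) ≡ 56/67. 67⁻¹ ≡ 57 (mod 83), so λ ≡ 56·57 ≡ 38.
  x = λ² - 40 - 40 = 1444 - 80 ≡ 36; y = λ·(40 - 36) - 75 ≡ 77. → (36, 77)
add Q: (36, 77) + (75, 70). λ = (70 - 77)/(75 - 36) ≡ 76/39 mod 83. 39⁻¹ ≡ 66 (mod 83), so λ ≡ 36.
  x = λ² - 36 - 75 = 1296 - 111 ≡ 23; y = λ·(36 - 23) - 77 ≡ 59. → (23, 59)

(23, 59)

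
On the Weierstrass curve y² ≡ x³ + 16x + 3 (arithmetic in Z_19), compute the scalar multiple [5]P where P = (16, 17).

Repeated addition: build up to 5P.
2P: tangent at (16, 17): λ = (3·16² + 16)/(2·17) ≡ 5/15. 15⁻¹ ≡ 14 (mod 19) since 15·14 = 210 ≡ 1, so λ ≡ 5·14 ≡ 13.
  x = λ² - 16 - 16 = 169 - 32 ≡ 4; y = λ·(16 - 4) - 17 ≡ 6. → (4, 6)
3P: (4, 6) + (16, 17). λ = (17 - 6)/(16 - 4) ≡ 11/12 mod 19. 12⁻¹ ≡ 8 (mod 19), so λ ≡ 12.
  x = λ² - 4 - 16 = 144 - 20 ≡ 10; y = λ·(4 - 10) - 6 ≡ 17. → (10, 17)
4P: (10, 17) + (16, 17). λ = (17 - 17)/(16 - 10) ≡ 0/6 mod 19. 6⁻¹ ≡ 16 (mod 19), so λ ≡ 0.
  x = λ² - 10 - 16 = 0 - 26 ≡ 12; y = λ·(10 - 12) - 17 ≡ 2. → (12, 2)
5P: (12, 2) + (16, 17). λ = (17 - 2)/(16 - 12) ≡ 15/4 mod 19. 4⁻¹ ≡ 5 (mod 19), so λ ≡ 18.
  x = λ² - 12 - 16 = 324 - 28 ≡ 11; y = λ·(12 - 11) - 2 ≡ 16. → (11, 16)

(11, 16)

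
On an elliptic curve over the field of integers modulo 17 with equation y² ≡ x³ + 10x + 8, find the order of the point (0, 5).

2P: tangent at (0, 5): λ = (3·0² + 10)/(2·5) ≡ 10/10. 10⁻¹ ≡ 12 (mod 17) since 10·12 = 120 ≡ 1, so λ ≡ 10·12 ≡ 1.
  x = λ² - 0 - 0 = 1 - 0 ≡ 1; y = λ·(0 - 1) - 5 ≡ 11. → (1, 11)
3P: (1, 11) + (0, 5). λ = (5 - 11)/(0 - 1) ≡ 11/16 mod 17. 16⁻¹ ≡ 16 (mod 17), so λ ≡ 6.
  x = λ² - 1 - 0 = 36 - 1 ≡ 1; y = λ·(1 - 1) - 11 ≡ 6. → (1, 6)
4P: (1, 6) + (0, 5). λ = (5 - 6)/(0 - 1) ≡ 16/16 mod 17. 16⁻¹ ≡ 16 (mod 17) since 16·16 = 256 ≡ 1, so λ ≡ 1.
  x = λ² - 1 - 0 = 1 - 1 ≡ 0; y = λ·(1 - 0) - 6 ≡ 12. → (0, 12)
5P: (0, 12) + (0, 5): same x and y₁ ≡ -y₂, so the sum is O.
5P = O, so the order is 5.

5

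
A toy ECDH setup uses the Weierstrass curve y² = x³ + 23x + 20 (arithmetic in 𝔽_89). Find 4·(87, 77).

Write P = (87, 77).
Double-and-add on 4 = (100)₂. Start with P = (87, 77) for the leading 1-bit.
double: tangent at (87, 77): λ = (3·87² + 23)/(2·77) ≡ 35/65. 65⁻¹ ≡ 63 (mod 89), so λ ≡ 35·63 ≡ 69.
  x = λ² - 87 - 87 = 4761 - 174 ≡ 48; y = λ·(87 - 48) - 77 ≡ 33. → (48, 33)
double: tangent at (48, 33): λ = (3·48² + 23)/(2·33) ≡ 82/66. 66⁻¹ ≡ 58 (mod 89), so λ ≡ 82·58 ≡ 39.
  x = λ² - 48 - 48 = 1521 - 96 ≡ 1; y = λ·(48 - 1) - 33 ≡ 20. → (1, 20)

(1, 20)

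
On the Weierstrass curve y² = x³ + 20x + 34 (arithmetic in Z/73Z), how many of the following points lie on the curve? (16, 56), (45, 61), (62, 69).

(16, 56): 56² ≡ 70, rhs ≡ 70 → on.
(45, 61): 61² ≡ 71, rhs ≡ 6 → off.
(62, 69): 69² ≡ 16, rhs ≡ 16 → on.

2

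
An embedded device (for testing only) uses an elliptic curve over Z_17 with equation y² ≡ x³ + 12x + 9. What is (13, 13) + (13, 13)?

(9, 8)

tangent at (13, 13): λ = (3·13² + 12)/(2·13) ≡ 9/9. 9⁻¹ ≡ 2 (mod 17), so λ ≡ 9·2 ≡ 1.
  x = λ² - 13 - 13 = 1 - 26 ≡ 9; y = λ·(13 - 9) - 13 ≡ 8. → (9, 8)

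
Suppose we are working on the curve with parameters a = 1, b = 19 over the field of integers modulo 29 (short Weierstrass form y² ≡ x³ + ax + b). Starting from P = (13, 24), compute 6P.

(3, 7)

Double-and-add on 6 = (110)₂. Start with P = (13, 24) for the leading 1-bit.
double: tangent at (13, 24): λ = (3·13² + 1)/(2·24) ≡ 15/19. 19⁻¹ ≡ 26 (mod 29), so λ ≡ 15·26 ≡ 13.
  x = λ² - 13 - 13 = 169 - 26 ≡ 27; y = λ·(13 - 27) - 24 ≡ 26. → (27, 26)
add P: (27, 26) + (13, 24). λ = (24 - 26)/(13 - 27) ≡ 27/15 mod 29. 15⁻¹ ≡ 2 (mod 29), so λ ≡ 25.
  x = λ² - 27 - 13 = 625 - 40 ≡ 5; y = λ·(27 - 5) - 26 ≡ 2. → (5, 2)
double: tangent at (5, 2): λ = (3·5² + 1)/(2·2) ≡ 18/4. 4⁻¹ ≡ 22 (mod 29), so λ ≡ 18·22 ≡ 19.
  x = λ² - 5 - 5 = 361 - 10 ≡ 3; y = λ·(5 - 3) - 2 ≡ 7. → (3, 7)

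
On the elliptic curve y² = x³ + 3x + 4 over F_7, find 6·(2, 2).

(1, 1)

Write Q = (2, 2).
Repeated addition: build up to 6Q.
2Q: tangent at (2, 2): λ = (3·2² + 3)/(2·2) ≡ 1/4. 4⁻¹ ≡ 2 (mod 7), so λ ≡ 1·2 ≡ 2.
  x = λ² - 2 - 2 = 4 - 4 ≡ 0; y = λ·(2 - 0) - 2 ≡ 2. → (0, 2)
3Q: (0, 2) + (2, 2). λ = (2 - 2)/(2 - 0) ≡ 0/2 mod 7. 2⁻¹ ≡ 4 (mod 7), so λ ≡ 0.
  x = λ² - 0 - 2 = 0 - 2 ≡ 5; y = λ·(0 - 5) - 2 ≡ 5. → (5, 5)
4Q: (5, 5) + (2, 2). λ = (2 - 5)/(2 - 5) ≡ 4/4 mod 7. 4⁻¹ ≡ 2 (mod 7) since 4·2 = 8 ≡ 1, so λ ≡ 1.
  x = λ² - 5 - 2 = 1 - 7 ≡ 1; y = λ·(5 - 1) - 5 ≡ 6. → (1, 6)
5Q: (1, 6) + (2, 2). λ = (2 - 6)/(2 - 1) ≡ 3/1 mod 7. 1⁻¹ ≡ 1 (mod 7), so λ ≡ 3.
  x = λ² - 1 - 2 = 9 - 3 ≡ 6; y = λ·(1 - 6) - 6 ≡ 0. → (6, 0)
6Q: (6, 0) + (2, 2). λ = (2 - 0)/(2 - 6) ≡ 2/3 mod 7. 3⁻¹ ≡ 5 (mod 7) since 3·5 = 15 ≡ 1, so λ ≡ 3.
  x = λ² - 6 - 2 = 9 - 8 ≡ 1; y = λ·(6 - 1) - 0 ≡ 1. → (1, 1)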